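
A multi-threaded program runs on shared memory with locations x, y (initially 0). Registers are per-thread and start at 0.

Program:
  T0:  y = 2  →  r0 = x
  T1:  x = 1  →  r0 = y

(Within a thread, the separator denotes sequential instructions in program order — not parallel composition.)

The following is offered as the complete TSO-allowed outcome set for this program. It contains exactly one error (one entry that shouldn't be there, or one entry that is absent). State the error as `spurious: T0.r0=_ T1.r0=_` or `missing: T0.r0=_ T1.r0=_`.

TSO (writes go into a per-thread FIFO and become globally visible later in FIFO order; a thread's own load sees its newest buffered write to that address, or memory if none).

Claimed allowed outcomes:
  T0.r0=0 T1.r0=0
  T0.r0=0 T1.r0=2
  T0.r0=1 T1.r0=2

outcome vector order: (T0.r0,T1.r0)
under TSO → <0 0>; <0 2>; <1 0>; <1 2>
TSO∖claimed = {<1 0>}

missing: T0.r0=1 T1.r0=0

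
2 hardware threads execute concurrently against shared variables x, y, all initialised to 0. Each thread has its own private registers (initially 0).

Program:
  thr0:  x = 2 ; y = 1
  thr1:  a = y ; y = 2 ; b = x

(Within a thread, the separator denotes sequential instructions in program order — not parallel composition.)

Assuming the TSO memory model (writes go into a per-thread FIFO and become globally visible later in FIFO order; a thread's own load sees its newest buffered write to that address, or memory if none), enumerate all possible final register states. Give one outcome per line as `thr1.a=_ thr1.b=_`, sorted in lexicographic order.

thr1.a=0 thr1.b=0
thr1.a=0 thr1.b=2
thr1.a=1 thr1.b=2

outcome vector order: (thr1.a,thr1.b)
|TSO outcomes| = 3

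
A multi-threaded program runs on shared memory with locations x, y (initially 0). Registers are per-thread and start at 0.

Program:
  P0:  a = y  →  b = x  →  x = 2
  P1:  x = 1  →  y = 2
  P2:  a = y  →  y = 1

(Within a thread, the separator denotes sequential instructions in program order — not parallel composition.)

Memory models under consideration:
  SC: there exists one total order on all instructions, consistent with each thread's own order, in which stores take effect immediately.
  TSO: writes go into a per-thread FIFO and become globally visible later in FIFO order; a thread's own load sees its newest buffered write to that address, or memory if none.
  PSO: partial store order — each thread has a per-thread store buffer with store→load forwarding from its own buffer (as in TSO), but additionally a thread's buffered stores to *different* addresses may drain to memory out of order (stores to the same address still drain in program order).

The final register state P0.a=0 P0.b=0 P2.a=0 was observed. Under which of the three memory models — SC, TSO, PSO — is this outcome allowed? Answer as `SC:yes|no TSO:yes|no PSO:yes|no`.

SC:yes TSO:yes PSO:yes

outcome vector order: (P0.a,P0.b,P2.a)
under SC → (0,0,0); (0,0,2); (0,1,0); (0,1,2); (1,0,0); (1,1,0); (1,1,2); (2,1,0); (2,1,2)
under TSO → (0,0,0); (0,0,2); (0,1,0); (0,1,2); (1,0,0); (1,1,0); (1,1,2); (2,1,0); (2,1,2)
under PSO → (0,0,0); (0,0,2); (0,1,0); (0,1,2); (1,0,0); (1,0,2); (1,1,0); (1,1,2); (2,0,0); (2,0,2); (2,1,0); (2,1,2)
target (0,0,0) ∈ {SC,TSO,PSO}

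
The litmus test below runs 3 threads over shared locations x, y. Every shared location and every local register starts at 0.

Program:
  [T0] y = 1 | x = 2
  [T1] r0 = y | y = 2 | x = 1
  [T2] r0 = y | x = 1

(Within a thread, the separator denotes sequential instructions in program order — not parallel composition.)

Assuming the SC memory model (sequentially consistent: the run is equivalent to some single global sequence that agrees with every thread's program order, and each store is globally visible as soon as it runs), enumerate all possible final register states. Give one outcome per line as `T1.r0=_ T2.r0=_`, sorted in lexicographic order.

T1.r0=0 T2.r0=0
T1.r0=0 T2.r0=1
T1.r0=0 T2.r0=2
T1.r0=1 T2.r0=0
T1.r0=1 T2.r0=1
T1.r0=1 T2.r0=2

outcome vector order: (T1.r0,T2.r0)
|SC outcomes| = 6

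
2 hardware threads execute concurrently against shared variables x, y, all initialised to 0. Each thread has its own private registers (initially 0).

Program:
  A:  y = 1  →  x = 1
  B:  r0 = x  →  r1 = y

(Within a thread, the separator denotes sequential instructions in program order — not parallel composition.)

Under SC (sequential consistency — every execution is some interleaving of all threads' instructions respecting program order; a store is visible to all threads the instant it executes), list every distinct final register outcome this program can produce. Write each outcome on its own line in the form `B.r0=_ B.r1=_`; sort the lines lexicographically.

outcome vector order: (B.r0,B.r1)
|SC outcomes| = 3

B.r0=0 B.r1=0
B.r0=0 B.r1=1
B.r0=1 B.r1=1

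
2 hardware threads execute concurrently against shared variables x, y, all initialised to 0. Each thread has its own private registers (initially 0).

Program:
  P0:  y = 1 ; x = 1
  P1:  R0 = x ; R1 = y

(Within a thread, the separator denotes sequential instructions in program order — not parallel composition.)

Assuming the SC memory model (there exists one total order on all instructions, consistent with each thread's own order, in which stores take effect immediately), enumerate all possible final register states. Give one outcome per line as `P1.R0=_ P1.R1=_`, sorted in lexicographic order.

outcome vector order: (P1.R0,P1.R1)
|SC outcomes| = 3

P1.R0=0 P1.R1=0
P1.R0=0 P1.R1=1
P1.R0=1 P1.R1=1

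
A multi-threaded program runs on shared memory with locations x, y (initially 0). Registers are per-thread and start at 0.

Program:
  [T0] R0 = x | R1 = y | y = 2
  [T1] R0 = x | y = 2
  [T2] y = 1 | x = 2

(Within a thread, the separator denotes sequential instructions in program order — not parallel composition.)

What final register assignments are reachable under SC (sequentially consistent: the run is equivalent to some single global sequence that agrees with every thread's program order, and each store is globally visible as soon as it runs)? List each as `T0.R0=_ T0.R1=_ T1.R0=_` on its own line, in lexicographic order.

T0.R0=0 T0.R1=0 T1.R0=0
T0.R0=0 T0.R1=0 T1.R0=2
T0.R0=0 T0.R1=1 T1.R0=0
T0.R0=0 T0.R1=1 T1.R0=2
T0.R0=0 T0.R1=2 T1.R0=0
T0.R0=0 T0.R1=2 T1.R0=2
T0.R0=2 T0.R1=1 T1.R0=0
T0.R0=2 T0.R1=1 T1.R0=2
T0.R0=2 T0.R1=2 T1.R0=0
T0.R0=2 T0.R1=2 T1.R0=2

outcome vector order: (T0.R0,T0.R1,T1.R0)
|SC outcomes| = 10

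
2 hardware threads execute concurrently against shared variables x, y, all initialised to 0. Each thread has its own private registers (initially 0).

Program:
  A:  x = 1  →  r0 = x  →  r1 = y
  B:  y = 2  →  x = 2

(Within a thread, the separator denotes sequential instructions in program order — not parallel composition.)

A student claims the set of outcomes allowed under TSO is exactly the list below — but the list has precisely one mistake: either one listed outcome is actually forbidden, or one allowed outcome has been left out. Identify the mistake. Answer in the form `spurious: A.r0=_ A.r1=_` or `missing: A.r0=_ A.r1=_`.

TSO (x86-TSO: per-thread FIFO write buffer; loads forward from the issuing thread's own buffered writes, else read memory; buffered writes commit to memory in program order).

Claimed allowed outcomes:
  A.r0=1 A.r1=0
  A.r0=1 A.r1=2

outcome vector order: (A.r0,A.r1)
[TSO] allowed = {<1 0>, <1 2>, <2 2>}
TSO∖claimed = {<2 2>}

missing: A.r0=2 A.r1=2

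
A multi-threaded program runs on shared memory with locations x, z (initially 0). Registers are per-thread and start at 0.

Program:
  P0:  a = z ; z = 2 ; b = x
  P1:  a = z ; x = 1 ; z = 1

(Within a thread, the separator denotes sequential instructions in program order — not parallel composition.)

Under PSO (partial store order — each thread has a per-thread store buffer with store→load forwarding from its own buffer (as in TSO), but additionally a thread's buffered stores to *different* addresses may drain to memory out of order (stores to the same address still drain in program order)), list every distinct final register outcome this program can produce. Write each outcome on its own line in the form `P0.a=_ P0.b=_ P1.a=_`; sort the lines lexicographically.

outcome vector order: (P0.a,P0.b,P1.a)
|PSO outcomes| = 6

P0.a=0 P0.b=0 P1.a=0
P0.a=0 P0.b=0 P1.a=2
P0.a=0 P0.b=1 P1.a=0
P0.a=0 P0.b=1 P1.a=2
P0.a=1 P0.b=0 P1.a=0
P0.a=1 P0.b=1 P1.a=0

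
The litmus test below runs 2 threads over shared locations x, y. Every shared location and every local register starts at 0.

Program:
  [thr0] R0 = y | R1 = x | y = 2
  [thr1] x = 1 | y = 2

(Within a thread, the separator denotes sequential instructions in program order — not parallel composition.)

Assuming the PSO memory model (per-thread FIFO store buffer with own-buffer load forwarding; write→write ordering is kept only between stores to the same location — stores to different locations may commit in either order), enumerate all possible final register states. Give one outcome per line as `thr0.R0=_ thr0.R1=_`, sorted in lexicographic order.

thr0.R0=0 thr0.R1=0
thr0.R0=0 thr0.R1=1
thr0.R0=2 thr0.R1=0
thr0.R0=2 thr0.R1=1

outcome vector order: (thr0.R0,thr0.R1)
|PSO outcomes| = 4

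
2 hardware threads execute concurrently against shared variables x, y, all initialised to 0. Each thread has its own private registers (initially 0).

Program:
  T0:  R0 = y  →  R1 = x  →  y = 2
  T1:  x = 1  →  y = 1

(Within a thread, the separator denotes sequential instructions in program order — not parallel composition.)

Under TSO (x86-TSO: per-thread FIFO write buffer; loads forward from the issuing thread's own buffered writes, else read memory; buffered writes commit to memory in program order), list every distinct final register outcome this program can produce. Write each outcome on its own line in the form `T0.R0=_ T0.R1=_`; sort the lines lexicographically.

T0.R0=0 T0.R1=0
T0.R0=0 T0.R1=1
T0.R0=1 T0.R1=1

outcome vector order: (T0.R0,T0.R1)
|TSO outcomes| = 3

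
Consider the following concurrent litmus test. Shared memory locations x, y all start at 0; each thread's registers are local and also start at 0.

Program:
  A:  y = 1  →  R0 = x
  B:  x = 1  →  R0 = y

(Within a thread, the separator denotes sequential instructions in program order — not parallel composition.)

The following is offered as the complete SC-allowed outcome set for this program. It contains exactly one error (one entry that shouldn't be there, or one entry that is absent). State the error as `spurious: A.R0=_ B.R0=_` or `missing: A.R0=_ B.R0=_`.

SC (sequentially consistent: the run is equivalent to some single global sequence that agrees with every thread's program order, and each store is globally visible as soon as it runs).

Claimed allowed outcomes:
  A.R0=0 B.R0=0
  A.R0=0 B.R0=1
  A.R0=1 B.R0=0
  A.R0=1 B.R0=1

outcome vector order: (A.R0,B.R0)
SC (3): <0 1>; <1 0>; <1 1>
claimed∖SC = {<0 0>}

spurious: A.R0=0 B.R0=0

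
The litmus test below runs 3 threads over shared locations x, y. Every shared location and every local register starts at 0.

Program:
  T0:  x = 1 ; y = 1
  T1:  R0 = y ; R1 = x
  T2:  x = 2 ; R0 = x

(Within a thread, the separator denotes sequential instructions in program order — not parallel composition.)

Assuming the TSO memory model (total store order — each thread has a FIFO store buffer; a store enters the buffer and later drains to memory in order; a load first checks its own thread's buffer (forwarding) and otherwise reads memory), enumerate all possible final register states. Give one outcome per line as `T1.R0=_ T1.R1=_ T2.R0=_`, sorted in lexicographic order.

T1.R0=0 T1.R1=0 T2.R0=1
T1.R0=0 T1.R1=0 T2.R0=2
T1.R0=0 T1.R1=1 T2.R0=1
T1.R0=0 T1.R1=1 T2.R0=2
T1.R0=0 T1.R1=2 T2.R0=1
T1.R0=0 T1.R1=2 T2.R0=2
T1.R0=1 T1.R1=1 T2.R0=1
T1.R0=1 T1.R1=1 T2.R0=2
T1.R0=1 T1.R1=2 T2.R0=2

outcome vector order: (T1.R0,T1.R1,T2.R0)
|TSO outcomes| = 9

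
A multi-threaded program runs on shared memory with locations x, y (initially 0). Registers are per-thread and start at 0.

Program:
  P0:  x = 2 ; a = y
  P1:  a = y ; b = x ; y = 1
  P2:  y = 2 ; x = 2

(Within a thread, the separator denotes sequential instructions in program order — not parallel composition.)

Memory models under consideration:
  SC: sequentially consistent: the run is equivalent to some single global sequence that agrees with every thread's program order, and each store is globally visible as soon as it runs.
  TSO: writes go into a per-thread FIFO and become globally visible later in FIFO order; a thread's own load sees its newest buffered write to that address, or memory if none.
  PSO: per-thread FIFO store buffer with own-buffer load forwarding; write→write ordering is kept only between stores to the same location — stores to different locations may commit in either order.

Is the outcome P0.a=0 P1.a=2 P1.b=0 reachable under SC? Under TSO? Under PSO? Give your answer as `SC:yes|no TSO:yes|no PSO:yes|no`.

SC:no TSO:yes PSO:yes

outcome vector order: (P0.a,P1.a,P1.b)
under SC → 0/0/0, 0/0/2, 0/2/2, 1/0/0, 1/0/2, 1/2/0, 1/2/2, 2/0/0, 2/0/2, 2/2/0, 2/2/2
under TSO → 0/0/0, 0/0/2, 0/2/0, 0/2/2, 1/0/0, 1/0/2, 1/2/0, 1/2/2, 2/0/0, 2/0/2, 2/2/0, 2/2/2
under PSO → 0/0/0, 0/0/2, 0/2/0, 0/2/2, 1/0/0, 1/0/2, 1/2/0, 1/2/2, 2/0/0, 2/0/2, 2/2/0, 2/2/2
target 0/2/0 ∈ {TSO,PSO}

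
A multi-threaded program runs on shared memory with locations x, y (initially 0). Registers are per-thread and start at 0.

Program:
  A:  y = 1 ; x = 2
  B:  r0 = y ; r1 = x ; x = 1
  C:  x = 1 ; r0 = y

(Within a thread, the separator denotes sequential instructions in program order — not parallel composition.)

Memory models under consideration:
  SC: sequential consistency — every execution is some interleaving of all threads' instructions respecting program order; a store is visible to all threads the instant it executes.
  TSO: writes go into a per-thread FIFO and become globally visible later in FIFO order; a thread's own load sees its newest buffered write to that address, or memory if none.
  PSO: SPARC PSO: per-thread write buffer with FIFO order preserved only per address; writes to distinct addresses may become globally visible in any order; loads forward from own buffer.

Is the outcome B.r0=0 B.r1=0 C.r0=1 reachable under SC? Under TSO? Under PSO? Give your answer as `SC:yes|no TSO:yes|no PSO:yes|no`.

outcome vector order: (B.r0,B.r1,C.r0)
SC: 11 outcomes — {<0 0 0>; <0 0 1>; <0 1 0>; <0 1 1>; <0 2 0>; <0 2 1>; <1 0 1>; <1 1 0>; <1 1 1>; <1 2 0>; <1 2 1>}
TSO: 12 outcomes — {<0 0 0>; <0 0 1>; <0 1 0>; <0 1 1>; <0 2 0>; <0 2 1>; <1 0 0>; <1 0 1>; <1 1 0>; <1 1 1>; <1 2 0>; <1 2 1>}
PSO: 12 outcomes — {<0 0 0>; <0 0 1>; <0 1 0>; <0 1 1>; <0 2 0>; <0 2 1>; <1 0 0>; <1 0 1>; <1 1 0>; <1 1 1>; <1 2 0>; <1 2 1>}
target <0 0 1> ∈ {SC,TSO,PSO}

SC:yes TSO:yes PSO:yes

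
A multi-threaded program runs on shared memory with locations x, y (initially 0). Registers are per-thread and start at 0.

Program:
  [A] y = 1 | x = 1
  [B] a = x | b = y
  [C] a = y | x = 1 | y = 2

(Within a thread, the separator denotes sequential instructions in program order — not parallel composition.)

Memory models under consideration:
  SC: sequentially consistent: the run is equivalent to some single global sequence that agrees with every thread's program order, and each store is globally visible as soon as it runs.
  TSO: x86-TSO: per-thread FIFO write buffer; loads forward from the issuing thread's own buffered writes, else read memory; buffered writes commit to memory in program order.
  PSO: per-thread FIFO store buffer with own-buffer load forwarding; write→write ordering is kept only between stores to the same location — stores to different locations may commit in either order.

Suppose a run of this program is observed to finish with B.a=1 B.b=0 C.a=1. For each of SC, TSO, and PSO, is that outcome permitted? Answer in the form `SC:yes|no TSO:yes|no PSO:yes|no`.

SC:no TSO:no PSO:yes

outcome vector order: (B.a,B.b,C.a)
[SC] allowed = {<0 0 0> <0 0 1> <0 1 0> <0 1 1> <0 2 0> <0 2 1> <1 0 0> <1 1 0> <1 1 1> <1 2 0> <1 2 1>}
[TSO] allowed = {<0 0 0> <0 0 1> <0 1 0> <0 1 1> <0 2 0> <0 2 1> <1 0 0> <1 1 0> <1 1 1> <1 2 0> <1 2 1>}
[PSO] allowed = {<0 0 0> <0 0 1> <0 1 0> <0 1 1> <0 2 0> <0 2 1> <1 0 0> <1 0 1> <1 1 0> <1 1 1> <1 2 0> <1 2 1>}
target <1 0 1> ∈ {PSO}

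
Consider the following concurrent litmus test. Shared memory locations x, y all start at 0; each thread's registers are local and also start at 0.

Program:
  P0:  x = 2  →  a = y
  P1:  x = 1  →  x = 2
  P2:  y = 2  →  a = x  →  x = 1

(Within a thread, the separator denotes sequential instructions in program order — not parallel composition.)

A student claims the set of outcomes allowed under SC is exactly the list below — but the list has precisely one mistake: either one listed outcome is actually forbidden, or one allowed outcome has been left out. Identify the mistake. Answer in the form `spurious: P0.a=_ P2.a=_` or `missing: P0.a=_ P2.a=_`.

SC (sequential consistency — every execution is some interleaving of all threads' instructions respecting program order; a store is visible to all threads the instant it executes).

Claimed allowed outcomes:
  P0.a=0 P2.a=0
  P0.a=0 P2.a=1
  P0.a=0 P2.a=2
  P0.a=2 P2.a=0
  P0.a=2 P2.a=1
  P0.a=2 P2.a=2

spurious: P0.a=0 P2.a=0

outcome vector order: (P0.a,P2.a)
SC (5): 0/1 0/2 2/0 2/1 2/2
claimed∖SC = {0/0}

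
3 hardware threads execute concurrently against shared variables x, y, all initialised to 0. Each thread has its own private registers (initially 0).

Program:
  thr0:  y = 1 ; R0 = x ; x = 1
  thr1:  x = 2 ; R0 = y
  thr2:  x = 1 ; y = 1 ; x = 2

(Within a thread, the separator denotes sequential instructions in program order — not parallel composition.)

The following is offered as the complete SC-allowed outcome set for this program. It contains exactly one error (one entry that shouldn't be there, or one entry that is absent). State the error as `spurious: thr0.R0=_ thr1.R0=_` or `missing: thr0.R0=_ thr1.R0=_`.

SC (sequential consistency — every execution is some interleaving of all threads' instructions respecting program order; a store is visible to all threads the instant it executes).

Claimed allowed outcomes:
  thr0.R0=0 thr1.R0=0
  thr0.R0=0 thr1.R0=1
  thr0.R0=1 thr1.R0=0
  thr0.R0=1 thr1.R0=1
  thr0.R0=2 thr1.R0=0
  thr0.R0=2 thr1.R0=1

spurious: thr0.R0=0 thr1.R0=0

outcome vector order: (thr0.R0,thr1.R0)
[SC] allowed = {(0,1); (1,0); (1,1); (2,0); (2,1)}
claimed∖SC = {(0,0)}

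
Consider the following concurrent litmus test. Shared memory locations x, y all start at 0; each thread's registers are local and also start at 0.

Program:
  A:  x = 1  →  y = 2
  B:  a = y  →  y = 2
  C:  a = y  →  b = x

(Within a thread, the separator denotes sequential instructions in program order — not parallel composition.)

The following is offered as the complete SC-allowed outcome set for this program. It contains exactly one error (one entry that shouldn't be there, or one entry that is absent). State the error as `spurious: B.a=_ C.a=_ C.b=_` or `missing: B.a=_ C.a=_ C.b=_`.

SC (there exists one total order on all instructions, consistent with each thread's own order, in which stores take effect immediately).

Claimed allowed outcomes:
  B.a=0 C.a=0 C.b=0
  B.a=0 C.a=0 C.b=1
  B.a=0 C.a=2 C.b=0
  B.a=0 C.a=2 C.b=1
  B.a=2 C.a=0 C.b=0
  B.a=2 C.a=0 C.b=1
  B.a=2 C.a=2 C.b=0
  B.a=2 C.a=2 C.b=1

spurious: B.a=2 C.a=2 C.b=0

outcome vector order: (B.a,C.a,C.b)
SC (7): 0/0/0; 0/0/1; 0/2/0; 0/2/1; 2/0/0; 2/0/1; 2/2/1
claimed∖SC = {2/2/0}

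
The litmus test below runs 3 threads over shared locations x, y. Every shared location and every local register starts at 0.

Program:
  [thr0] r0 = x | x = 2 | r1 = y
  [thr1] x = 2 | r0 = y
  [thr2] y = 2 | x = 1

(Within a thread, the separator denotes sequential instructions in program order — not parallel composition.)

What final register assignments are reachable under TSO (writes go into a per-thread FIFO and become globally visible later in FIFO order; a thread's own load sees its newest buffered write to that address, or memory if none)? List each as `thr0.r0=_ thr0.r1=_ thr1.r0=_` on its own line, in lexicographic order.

thr0.r0=0 thr0.r1=0 thr1.r0=0
thr0.r0=0 thr0.r1=0 thr1.r0=2
thr0.r0=0 thr0.r1=2 thr1.r0=0
thr0.r0=0 thr0.r1=2 thr1.r0=2
thr0.r0=1 thr0.r1=2 thr1.r0=0
thr0.r0=1 thr0.r1=2 thr1.r0=2
thr0.r0=2 thr0.r1=0 thr1.r0=0
thr0.r0=2 thr0.r1=0 thr1.r0=2
thr0.r0=2 thr0.r1=2 thr1.r0=0
thr0.r0=2 thr0.r1=2 thr1.r0=2

outcome vector order: (thr0.r0,thr0.r1,thr1.r0)
|TSO outcomes| = 10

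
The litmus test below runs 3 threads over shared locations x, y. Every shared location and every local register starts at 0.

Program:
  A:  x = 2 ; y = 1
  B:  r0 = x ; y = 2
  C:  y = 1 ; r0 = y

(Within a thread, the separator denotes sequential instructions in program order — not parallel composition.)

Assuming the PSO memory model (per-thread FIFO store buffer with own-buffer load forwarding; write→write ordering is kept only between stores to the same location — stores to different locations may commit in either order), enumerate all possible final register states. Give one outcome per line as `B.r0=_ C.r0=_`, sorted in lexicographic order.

outcome vector order: (B.r0,C.r0)
|PSO outcomes| = 4

B.r0=0 C.r0=1
B.r0=0 C.r0=2
B.r0=2 C.r0=1
B.r0=2 C.r0=2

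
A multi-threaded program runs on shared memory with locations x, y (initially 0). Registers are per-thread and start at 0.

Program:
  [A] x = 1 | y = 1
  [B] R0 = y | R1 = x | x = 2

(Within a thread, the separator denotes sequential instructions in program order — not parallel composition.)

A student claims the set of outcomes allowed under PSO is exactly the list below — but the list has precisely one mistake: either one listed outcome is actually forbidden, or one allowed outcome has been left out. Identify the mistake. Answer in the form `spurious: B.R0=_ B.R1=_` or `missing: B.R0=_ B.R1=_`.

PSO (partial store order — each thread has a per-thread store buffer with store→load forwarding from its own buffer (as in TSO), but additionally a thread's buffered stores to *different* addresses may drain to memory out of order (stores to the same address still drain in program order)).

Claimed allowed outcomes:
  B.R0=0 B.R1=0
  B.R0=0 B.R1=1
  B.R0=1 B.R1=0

outcome vector order: (B.R0,B.R1)
PSO: 4 outcomes — {<0 0> <0 1> <1 0> <1 1>}
PSO∖claimed = {<1 1>}

missing: B.R0=1 B.R1=1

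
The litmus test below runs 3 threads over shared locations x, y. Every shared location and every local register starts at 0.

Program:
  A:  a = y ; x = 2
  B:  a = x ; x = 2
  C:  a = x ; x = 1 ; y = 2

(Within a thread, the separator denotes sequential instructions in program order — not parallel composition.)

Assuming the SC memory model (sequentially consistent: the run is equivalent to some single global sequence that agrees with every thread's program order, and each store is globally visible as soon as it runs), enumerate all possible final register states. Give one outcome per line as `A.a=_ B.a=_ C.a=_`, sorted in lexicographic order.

outcome vector order: (A.a,B.a,C.a)
|SC outcomes| = 10

A.a=0 B.a=0 C.a=0
A.a=0 B.a=0 C.a=2
A.a=0 B.a=1 C.a=0
A.a=0 B.a=1 C.a=2
A.a=0 B.a=2 C.a=0
A.a=0 B.a=2 C.a=2
A.a=2 B.a=0 C.a=0
A.a=2 B.a=0 C.a=2
A.a=2 B.a=1 C.a=0
A.a=2 B.a=2 C.a=0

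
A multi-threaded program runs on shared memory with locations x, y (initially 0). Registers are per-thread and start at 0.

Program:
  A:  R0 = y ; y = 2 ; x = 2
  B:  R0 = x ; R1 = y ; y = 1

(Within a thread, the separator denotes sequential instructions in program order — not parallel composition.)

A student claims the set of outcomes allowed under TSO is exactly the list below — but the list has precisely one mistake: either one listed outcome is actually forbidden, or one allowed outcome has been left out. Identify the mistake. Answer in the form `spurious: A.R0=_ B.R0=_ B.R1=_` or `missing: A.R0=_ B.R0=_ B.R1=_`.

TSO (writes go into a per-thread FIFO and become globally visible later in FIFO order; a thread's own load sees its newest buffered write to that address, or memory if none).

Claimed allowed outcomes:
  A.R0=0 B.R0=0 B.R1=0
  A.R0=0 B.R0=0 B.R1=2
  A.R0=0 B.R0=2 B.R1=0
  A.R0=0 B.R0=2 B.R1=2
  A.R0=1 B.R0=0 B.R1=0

spurious: A.R0=0 B.R0=2 B.R1=0

outcome vector order: (A.R0,B.R0,B.R1)
TSO (4): (0,0,0); (0,0,2); (0,2,2); (1,0,0)
claimed∖TSO = {(0,2,0)}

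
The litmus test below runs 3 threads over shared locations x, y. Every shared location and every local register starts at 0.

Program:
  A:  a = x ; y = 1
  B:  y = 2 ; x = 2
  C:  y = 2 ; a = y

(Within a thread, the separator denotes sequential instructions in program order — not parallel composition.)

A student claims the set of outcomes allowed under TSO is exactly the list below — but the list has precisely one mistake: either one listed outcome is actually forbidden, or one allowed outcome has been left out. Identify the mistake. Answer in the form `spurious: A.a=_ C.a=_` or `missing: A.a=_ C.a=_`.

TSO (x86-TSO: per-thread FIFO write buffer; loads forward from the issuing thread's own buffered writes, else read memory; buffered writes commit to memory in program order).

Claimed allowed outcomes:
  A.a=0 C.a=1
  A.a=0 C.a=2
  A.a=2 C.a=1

missing: A.a=2 C.a=2

outcome vector order: (A.a,C.a)
under TSO → <0 1>, <0 2>, <2 1>, <2 2>
TSO∖claimed = {<2 2>}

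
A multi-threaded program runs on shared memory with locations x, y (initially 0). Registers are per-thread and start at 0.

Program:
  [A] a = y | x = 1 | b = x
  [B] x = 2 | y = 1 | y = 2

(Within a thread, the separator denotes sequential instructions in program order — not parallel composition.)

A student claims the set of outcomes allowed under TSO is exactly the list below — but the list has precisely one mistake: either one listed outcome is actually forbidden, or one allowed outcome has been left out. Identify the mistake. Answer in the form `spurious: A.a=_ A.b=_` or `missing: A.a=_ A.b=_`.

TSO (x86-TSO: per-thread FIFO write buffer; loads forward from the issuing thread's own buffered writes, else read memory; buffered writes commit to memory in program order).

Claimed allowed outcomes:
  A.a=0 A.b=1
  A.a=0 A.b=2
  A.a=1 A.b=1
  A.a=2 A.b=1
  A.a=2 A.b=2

outcome vector order: (A.a,A.b)
[TSO] allowed = {(0,1), (0,2), (1,1), (2,1)}
claimed∖TSO = {(2,2)}

spurious: A.a=2 A.b=2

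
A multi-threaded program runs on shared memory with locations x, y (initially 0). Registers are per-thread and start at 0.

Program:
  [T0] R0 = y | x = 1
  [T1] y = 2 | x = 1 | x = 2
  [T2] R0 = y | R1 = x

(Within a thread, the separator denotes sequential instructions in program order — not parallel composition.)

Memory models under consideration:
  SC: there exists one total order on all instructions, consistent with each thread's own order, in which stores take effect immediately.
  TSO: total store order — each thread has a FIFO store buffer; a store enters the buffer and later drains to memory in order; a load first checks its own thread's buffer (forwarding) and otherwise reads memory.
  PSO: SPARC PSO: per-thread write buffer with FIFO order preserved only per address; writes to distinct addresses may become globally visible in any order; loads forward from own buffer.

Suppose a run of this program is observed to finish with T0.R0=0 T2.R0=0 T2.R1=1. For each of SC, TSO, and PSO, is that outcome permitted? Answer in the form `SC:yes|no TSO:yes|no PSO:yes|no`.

SC:yes TSO:yes PSO:yes

outcome vector order: (T0.R0,T2.R0,T2.R1)
SC (12): 000; 001; 002; 020; 021; 022; 200; 201; 202; 220; 221; 222
TSO (12): 000; 001; 002; 020; 021; 022; 200; 201; 202; 220; 221; 222
PSO (12): 000; 001; 002; 020; 021; 022; 200; 201; 202; 220; 221; 222
target 001 ∈ {SC,TSO,PSO}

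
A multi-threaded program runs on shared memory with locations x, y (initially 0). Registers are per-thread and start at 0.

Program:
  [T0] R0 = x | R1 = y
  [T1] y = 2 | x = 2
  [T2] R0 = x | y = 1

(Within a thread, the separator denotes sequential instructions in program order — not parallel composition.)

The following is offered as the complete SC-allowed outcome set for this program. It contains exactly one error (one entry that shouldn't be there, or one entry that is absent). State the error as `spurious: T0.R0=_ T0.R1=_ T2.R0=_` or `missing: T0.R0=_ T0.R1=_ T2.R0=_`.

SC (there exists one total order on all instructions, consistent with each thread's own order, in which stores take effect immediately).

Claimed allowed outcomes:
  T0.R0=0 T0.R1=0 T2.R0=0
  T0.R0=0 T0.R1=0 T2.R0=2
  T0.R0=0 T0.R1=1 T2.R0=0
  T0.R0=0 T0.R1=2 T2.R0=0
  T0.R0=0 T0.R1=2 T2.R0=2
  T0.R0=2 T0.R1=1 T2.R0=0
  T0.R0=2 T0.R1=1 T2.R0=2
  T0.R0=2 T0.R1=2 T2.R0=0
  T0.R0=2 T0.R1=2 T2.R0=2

missing: T0.R0=0 T0.R1=1 T2.R0=2

outcome vector order: (T0.R0,T0.R1,T2.R0)
under SC → 0/0/0, 0/0/2, 0/1/0, 0/1/2, 0/2/0, 0/2/2, 2/1/0, 2/1/2, 2/2/0, 2/2/2
SC∖claimed = {0/1/2}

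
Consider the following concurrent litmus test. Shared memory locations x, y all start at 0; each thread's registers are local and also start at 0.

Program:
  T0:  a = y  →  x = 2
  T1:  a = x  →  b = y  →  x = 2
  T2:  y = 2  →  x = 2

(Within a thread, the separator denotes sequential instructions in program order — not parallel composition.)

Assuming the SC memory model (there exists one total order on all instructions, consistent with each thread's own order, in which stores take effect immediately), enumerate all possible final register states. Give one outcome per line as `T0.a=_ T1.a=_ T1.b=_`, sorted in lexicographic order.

T0.a=0 T1.a=0 T1.b=0
T0.a=0 T1.a=0 T1.b=2
T0.a=0 T1.a=2 T1.b=0
T0.a=0 T1.a=2 T1.b=2
T0.a=2 T1.a=0 T1.b=0
T0.a=2 T1.a=0 T1.b=2
T0.a=2 T1.a=2 T1.b=2

outcome vector order: (T0.a,T1.a,T1.b)
|SC outcomes| = 7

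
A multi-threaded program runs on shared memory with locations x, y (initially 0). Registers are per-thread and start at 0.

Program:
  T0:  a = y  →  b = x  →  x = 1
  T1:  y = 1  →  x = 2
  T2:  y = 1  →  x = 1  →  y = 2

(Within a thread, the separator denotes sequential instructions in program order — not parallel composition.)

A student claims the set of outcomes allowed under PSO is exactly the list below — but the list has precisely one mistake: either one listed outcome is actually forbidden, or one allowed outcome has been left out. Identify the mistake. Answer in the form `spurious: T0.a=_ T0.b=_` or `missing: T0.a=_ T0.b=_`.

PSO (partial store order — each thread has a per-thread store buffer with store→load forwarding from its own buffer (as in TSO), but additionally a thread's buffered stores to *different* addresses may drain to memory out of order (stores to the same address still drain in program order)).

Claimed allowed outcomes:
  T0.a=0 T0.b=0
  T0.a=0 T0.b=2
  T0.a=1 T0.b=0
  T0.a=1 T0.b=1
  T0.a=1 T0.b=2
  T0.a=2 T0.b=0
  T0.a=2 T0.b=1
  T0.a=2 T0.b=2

missing: T0.a=0 T0.b=1

outcome vector order: (T0.a,T0.b)
under PSO → (0,0) (0,1) (0,2) (1,0) (1,1) (1,2) (2,0) (2,1) (2,2)
PSO∖claimed = {(0,1)}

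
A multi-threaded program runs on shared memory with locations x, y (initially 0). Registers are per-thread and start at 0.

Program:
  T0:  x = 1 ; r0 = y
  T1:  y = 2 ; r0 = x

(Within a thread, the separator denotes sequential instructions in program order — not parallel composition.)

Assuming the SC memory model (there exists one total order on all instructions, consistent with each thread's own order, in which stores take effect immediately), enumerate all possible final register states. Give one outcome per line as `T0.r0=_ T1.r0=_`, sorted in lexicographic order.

T0.r0=0 T1.r0=1
T0.r0=2 T1.r0=0
T0.r0=2 T1.r0=1

outcome vector order: (T0.r0,T1.r0)
|SC outcomes| = 3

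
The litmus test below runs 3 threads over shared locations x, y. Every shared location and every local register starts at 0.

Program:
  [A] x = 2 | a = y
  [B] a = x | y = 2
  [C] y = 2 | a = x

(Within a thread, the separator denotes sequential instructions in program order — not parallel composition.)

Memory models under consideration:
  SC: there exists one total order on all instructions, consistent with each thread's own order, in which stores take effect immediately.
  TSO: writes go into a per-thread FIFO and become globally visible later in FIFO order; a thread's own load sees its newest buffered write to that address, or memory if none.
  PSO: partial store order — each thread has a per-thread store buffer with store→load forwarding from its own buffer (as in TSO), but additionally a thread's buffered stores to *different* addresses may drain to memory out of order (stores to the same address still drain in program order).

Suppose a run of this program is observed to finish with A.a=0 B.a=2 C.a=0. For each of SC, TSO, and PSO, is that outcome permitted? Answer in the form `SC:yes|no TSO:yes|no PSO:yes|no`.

outcome vector order: (A.a,B.a,C.a)
SC: 6 outcomes — {0/0/2 0/2/2 2/0/0 2/0/2 2/2/0 2/2/2}
TSO: 8 outcomes — {0/0/0 0/0/2 0/2/0 0/2/2 2/0/0 2/0/2 2/2/0 2/2/2}
PSO: 8 outcomes — {0/0/0 0/0/2 0/2/0 0/2/2 2/0/0 2/0/2 2/2/0 2/2/2}
target 0/2/0 ∈ {TSO,PSO}

SC:no TSO:yes PSO:yes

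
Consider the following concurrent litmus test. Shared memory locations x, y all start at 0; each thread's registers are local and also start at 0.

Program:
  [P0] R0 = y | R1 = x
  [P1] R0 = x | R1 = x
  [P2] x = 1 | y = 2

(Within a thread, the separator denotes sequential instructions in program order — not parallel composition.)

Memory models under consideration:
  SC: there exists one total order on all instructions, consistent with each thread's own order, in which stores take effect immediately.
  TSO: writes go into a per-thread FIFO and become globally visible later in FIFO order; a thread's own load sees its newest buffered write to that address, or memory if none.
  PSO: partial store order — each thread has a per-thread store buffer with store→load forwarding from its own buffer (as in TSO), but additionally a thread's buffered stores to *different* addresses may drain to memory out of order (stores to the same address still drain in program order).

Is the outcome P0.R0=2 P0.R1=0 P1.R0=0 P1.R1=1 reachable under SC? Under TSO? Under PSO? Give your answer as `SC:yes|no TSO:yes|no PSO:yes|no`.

SC:no TSO:no PSO:yes

outcome vector order: (P0.R0,P0.R1,P1.R0,P1.R1)
[SC] allowed = {(0,0,0,0), (0,0,0,1), (0,0,1,1), (0,1,0,0), (0,1,0,1), (0,1,1,1), (2,1,0,0), (2,1,0,1), (2,1,1,1)}
[TSO] allowed = {(0,0,0,0), (0,0,0,1), (0,0,1,1), (0,1,0,0), (0,1,0,1), (0,1,1,1), (2,1,0,0), (2,1,0,1), (2,1,1,1)}
[PSO] allowed = {(0,0,0,0), (0,0,0,1), (0,0,1,1), (0,1,0,0), (0,1,0,1), (0,1,1,1), (2,0,0,0), (2,0,0,1), (2,0,1,1), (2,1,0,0), (2,1,0,1), (2,1,1,1)}
target (2,0,0,1) ∈ {PSO}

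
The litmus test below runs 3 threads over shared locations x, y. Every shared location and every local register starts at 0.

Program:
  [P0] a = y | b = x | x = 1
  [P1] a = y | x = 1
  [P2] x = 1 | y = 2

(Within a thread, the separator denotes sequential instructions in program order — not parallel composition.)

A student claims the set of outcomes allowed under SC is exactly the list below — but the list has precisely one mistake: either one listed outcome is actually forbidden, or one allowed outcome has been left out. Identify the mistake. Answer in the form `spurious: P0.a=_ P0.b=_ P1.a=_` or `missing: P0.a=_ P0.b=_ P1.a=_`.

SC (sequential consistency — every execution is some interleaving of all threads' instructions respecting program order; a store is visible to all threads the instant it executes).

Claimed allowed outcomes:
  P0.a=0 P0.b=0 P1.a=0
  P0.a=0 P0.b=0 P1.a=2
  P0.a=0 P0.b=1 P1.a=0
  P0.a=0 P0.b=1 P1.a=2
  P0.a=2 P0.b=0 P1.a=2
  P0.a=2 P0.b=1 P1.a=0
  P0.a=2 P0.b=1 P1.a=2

outcome vector order: (P0.a,P0.b,P1.a)
SC (6): 000, 002, 010, 012, 210, 212
claimed∖SC = {202}

spurious: P0.a=2 P0.b=0 P1.a=2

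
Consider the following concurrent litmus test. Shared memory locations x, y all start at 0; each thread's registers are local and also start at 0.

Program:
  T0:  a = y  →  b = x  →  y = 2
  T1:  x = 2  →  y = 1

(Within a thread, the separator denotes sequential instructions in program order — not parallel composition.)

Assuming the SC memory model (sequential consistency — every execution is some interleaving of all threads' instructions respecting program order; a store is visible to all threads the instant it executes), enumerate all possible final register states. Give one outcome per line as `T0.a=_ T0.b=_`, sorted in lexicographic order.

outcome vector order: (T0.a,T0.b)
|SC outcomes| = 3

T0.a=0 T0.b=0
T0.a=0 T0.b=2
T0.a=1 T0.b=2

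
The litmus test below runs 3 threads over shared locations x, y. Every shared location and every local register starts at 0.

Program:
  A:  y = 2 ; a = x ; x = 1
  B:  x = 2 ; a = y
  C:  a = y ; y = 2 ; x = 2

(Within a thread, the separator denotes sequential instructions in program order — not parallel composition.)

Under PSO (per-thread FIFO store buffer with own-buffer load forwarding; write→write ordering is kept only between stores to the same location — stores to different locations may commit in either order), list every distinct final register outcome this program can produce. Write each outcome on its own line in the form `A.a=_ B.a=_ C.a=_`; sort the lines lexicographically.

outcome vector order: (A.a,B.a,C.a)
|PSO outcomes| = 8

A.a=0 B.a=0 C.a=0
A.a=0 B.a=0 C.a=2
A.a=0 B.a=2 C.a=0
A.a=0 B.a=2 C.a=2
A.a=2 B.a=0 C.a=0
A.a=2 B.a=0 C.a=2
A.a=2 B.a=2 C.a=0
A.a=2 B.a=2 C.a=2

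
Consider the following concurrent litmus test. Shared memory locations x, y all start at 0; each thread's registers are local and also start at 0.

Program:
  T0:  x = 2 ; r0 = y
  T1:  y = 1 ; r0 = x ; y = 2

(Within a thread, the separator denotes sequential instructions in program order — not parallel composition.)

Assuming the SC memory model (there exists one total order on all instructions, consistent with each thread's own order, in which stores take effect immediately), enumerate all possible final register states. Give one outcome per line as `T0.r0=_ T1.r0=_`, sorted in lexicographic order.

T0.r0=0 T1.r0=2
T0.r0=1 T1.r0=0
T0.r0=1 T1.r0=2
T0.r0=2 T1.r0=0
T0.r0=2 T1.r0=2

outcome vector order: (T0.r0,T1.r0)
|SC outcomes| = 5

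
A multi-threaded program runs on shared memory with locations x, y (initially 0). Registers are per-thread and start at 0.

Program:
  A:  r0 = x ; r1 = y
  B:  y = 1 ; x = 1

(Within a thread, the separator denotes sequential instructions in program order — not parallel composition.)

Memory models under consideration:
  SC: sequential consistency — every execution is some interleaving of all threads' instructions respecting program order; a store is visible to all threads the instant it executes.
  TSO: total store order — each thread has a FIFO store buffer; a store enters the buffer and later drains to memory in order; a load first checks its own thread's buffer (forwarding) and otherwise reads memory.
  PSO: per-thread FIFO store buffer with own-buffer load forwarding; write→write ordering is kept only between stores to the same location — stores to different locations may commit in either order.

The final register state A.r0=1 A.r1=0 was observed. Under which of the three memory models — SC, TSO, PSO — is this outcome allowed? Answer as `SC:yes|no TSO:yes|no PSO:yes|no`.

SC:no TSO:no PSO:yes

outcome vector order: (A.r0,A.r1)
[SC] allowed = {(0,0), (0,1), (1,1)}
[TSO] allowed = {(0,0), (0,1), (1,1)}
[PSO] allowed = {(0,0), (0,1), (1,0), (1,1)}
target (1,0) ∈ {PSO}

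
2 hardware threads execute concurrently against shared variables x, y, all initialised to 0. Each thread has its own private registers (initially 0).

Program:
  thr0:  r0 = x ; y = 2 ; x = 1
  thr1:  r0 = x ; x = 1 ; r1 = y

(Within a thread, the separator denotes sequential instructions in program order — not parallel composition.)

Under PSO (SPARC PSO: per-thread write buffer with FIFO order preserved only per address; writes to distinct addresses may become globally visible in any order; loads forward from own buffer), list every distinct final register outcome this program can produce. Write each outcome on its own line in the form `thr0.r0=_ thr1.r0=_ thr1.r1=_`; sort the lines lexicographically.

outcome vector order: (thr0.r0,thr1.r0,thr1.r1)
|PSO outcomes| = 6

thr0.r0=0 thr1.r0=0 thr1.r1=0
thr0.r0=0 thr1.r0=0 thr1.r1=2
thr0.r0=0 thr1.r0=1 thr1.r1=0
thr0.r0=0 thr1.r0=1 thr1.r1=2
thr0.r0=1 thr1.r0=0 thr1.r1=0
thr0.r0=1 thr1.r0=0 thr1.r1=2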